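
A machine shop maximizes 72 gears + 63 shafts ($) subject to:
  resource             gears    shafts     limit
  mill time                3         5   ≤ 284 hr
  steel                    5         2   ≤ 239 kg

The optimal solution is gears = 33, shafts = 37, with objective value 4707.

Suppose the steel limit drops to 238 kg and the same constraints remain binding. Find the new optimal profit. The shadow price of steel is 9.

4698

Δb = -1, so new z* = 4707 + (9)·(-1) = 4707 − 9 = 4698.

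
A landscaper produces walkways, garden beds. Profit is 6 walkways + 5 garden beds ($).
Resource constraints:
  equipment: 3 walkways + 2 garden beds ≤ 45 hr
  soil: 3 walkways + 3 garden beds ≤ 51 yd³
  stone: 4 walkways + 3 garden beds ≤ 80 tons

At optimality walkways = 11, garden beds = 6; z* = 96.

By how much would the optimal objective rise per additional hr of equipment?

At the optimum: equipment uses 45 of 45 (binding); soil uses 51 of 51 (binding); stone uses 62 of 80 (slack = 18).
By complementary slackness, y = 0 for the non-binding constraint.
From A_Bᵀ y = c: 3·y_equipment + 3·y_soil = 6; 2·y_equipment + 3·y_soil = 5.
Solving: y_equipment = 1, y_soil = 1.
Shadow price of equipment = 1.

1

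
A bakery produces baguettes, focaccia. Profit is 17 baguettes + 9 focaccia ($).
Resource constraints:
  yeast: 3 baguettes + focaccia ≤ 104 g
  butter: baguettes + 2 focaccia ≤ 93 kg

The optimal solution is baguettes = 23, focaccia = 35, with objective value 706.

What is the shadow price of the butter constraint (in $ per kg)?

At the optimum: yeast uses 104 of 104 (binding); butter uses 93 of 93 (binding).
From A_Bᵀ y = c: 3·y_yeast + 1·y_butter = 17; 1·y_yeast + 2·y_butter = 9.
→ y_yeast = 5 and y_butter = 2.
Shadow price of butter = 2.

2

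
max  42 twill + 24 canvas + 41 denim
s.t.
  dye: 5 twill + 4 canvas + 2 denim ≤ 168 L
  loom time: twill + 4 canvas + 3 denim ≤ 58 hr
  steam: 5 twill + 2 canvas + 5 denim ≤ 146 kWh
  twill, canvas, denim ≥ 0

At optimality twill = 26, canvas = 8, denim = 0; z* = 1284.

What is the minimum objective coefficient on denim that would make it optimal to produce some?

At the optimum: dye uses 162 of 168 (slack = 6); loom time uses 58 of 58 (binding); steam uses 146 of 146 (binding).
Since dye is not tight, its dual is 0.
The binding rows give the dual system: 1·y_loom time + 5·y_steam = 42 and 4·y_loom time + 2·y_steam = 24.
This yields shadow prices y_loom time = 2, y_steam = 8.
denim enters the basis when its profit ≥ yᵀa₃ = 2·3 + 8·5 = 46.

46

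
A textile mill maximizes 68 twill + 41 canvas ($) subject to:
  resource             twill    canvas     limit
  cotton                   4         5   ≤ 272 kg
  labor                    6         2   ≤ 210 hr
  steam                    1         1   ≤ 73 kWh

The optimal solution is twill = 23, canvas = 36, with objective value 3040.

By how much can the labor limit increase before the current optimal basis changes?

198

Binding constraints: cotton, labor. The basis is B = [[4,5],[6,2]] with det -22.
Per unit increase in labor, x* moves by d = (0.2273, -0.1818).
The basis stays optimal until canvas reaches 0; allowable increase = 198 hr.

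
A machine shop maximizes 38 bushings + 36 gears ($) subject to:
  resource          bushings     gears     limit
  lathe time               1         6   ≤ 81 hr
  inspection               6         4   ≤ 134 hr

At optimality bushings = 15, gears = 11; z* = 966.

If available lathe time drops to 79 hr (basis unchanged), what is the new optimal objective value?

962

Both lathe time and inspection are binding at x*.
Dual feasibility on the basic columns requires 1·y_lathe time + 6·y_inspection = 38, 6·y_lathe time + 4·y_inspection = 36.
This yields shadow prices y_lathe time = 2, y_inspection = 6.
Δz = y_lathe time·Δb = 2 × (-2) = -4, so new z* = 966 − 4 = 962.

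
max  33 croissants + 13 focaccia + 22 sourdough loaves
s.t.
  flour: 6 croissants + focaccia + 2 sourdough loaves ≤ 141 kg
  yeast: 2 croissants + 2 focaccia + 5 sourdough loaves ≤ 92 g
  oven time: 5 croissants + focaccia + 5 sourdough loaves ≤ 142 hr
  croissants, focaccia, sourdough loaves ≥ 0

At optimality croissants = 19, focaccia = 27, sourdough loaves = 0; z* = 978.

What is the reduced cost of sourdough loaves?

At the optimum: flour uses 141 of 141 (binding); yeast uses 92 of 92 (binding); oven time uses 122 of 142 (slack = 20).
Slack constraints have shadow price 0 (complementary slackness).
The binding rows give the dual system: 6·y_flour + 2·y_yeast = 33 and 1·y_flour + 2·y_yeast = 13.
Solving: y_flour = 4, y_yeast = 4.5.
Reduced cost of sourdough loaves: c₃ − yᵀa₃ = 22 − (4·2 + 4.5·5) = 22 − 30.5 = -8.5.

-8.5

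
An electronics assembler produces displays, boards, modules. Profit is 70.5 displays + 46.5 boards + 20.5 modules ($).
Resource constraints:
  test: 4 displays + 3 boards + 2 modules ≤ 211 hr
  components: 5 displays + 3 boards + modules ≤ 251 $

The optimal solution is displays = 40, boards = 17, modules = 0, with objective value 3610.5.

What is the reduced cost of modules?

-2

Check each constraint at x*: test 211/211 (tight); components 251/251 (tight).
The binding rows give the dual system: 4·y_test + 5·y_components = 70.5 and 3·y_test + 3·y_components = 46.5.
→ y_test = 7 and y_components = 8.5.
Reduced cost of modules: c₃ − yᵀa₃ = 20.5 − (7·2 + 8.5·1) = 20.5 − 22.5 = -2.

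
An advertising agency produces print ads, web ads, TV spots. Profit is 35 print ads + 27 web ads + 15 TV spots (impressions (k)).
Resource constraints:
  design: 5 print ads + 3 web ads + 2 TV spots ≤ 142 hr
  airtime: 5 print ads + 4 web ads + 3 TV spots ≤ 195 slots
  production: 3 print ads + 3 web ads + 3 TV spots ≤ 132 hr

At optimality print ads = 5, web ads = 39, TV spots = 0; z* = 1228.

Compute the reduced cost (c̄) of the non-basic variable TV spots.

-8

At the optimum: design uses 142 of 142 (binding); airtime uses 181 of 195 (slack = 14); production uses 132 of 132 (binding).
By complementary slackness, y = 0 for the non-binding constraint.
Dual feasibility on the basic columns requires 5·y_design + 3·y_production = 35, 3·y_design + 3·y_production = 27.
Solving: y_design = 4, y_production = 5.
Reduced cost of TV spots: c₃ − yᵀa₃ = 15 − (4·2 + 5·3) = 15 − 23 = -8.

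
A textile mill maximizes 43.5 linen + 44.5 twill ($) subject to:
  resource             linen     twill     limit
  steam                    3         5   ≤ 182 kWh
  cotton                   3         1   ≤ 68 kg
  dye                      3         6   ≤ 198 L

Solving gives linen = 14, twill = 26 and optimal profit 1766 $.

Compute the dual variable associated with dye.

6

At the optimum: steam uses 172 of 182 (slack = 10); cotton uses 68 of 68 (binding); dye uses 198 of 198 (binding).
Slack constraints have shadow price 0 (complementary slackness).
The binding rows give the dual system: 3·y_cotton + 3·y_dye = 43.5 and 1·y_cotton + 6·y_dye = 44.5.
This yields shadow prices y_cotton = 8.5, y_dye = 6.
Shadow price of dye = 6.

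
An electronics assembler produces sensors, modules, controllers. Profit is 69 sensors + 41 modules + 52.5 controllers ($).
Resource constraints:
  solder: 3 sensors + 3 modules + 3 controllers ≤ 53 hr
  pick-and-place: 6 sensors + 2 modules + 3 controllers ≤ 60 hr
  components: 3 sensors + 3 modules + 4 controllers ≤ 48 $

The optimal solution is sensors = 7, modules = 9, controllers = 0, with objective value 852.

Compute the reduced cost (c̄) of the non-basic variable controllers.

Check each constraint at x*: solder 48/53 (slack 5); pick-and-place 60/60 (tight); components 48/48 (tight).
Slack constraints have shadow price 0 (complementary slackness).
From A_Bᵀ y = c: 6·y_pick-and-place + 3·y_components = 69; 2·y_pick-and-place + 3·y_components = 41.
This yields shadow prices y_pick-and-place = 7, y_components = 9.
Reduced cost of controllers: c₃ − yᵀa₃ = 52.5 − (7·3 + 9·4) = 52.5 − 57 = -4.5.

-4.5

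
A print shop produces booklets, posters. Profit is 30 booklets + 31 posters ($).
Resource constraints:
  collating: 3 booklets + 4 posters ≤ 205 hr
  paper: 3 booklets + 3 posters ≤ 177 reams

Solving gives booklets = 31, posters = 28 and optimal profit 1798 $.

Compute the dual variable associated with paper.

Both collating and paper are binding at x*.
Dual feasibility on the basic columns requires 3·y_collating + 3·y_paper = 30, 4·y_collating + 3·y_paper = 31.
→ y_collating = 1 and y_paper = 9.
Shadow price of paper = 9.

9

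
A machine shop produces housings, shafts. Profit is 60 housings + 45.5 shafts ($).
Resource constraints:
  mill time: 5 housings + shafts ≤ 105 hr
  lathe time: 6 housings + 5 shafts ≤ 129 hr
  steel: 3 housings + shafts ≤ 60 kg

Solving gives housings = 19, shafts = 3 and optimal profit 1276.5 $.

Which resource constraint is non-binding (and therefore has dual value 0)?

mill time

mill time: 98/105 (slack 7)
lathe time: 129/129 (binding)
steel: 60/60 (binding)
By complementary slackness, a constraint with positive slack has shadow price 0 → mill time.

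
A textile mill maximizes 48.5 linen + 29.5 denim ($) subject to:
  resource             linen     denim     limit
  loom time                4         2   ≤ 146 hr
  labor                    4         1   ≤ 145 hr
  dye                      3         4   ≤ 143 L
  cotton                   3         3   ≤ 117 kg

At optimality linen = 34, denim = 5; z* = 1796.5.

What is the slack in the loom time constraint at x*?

0

loom time used = 4·34 + 2·5 = 146; slack = 146 − 146 = 0.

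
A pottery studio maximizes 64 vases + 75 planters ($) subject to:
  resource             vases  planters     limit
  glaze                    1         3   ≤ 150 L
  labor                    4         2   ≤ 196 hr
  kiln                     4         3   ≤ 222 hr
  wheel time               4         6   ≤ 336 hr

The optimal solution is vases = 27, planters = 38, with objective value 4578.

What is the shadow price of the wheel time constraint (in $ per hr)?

At the optimum: glaze uses 141 of 150 (slack = 9); labor uses 184 of 196 (slack = 12); kiln uses 222 of 222 (binding); wheel time uses 336 of 336 (binding).
Since glaze, labor are not tight, their duals are 0.
Dual feasibility on the basic columns requires 4·y_kiln + 4·y_wheel time = 64, 3·y_kiln + 6·y_wheel time = 75.
Solving: y_kiln = 7, y_wheel time = 9.
Shadow price of wheel time = 9.

9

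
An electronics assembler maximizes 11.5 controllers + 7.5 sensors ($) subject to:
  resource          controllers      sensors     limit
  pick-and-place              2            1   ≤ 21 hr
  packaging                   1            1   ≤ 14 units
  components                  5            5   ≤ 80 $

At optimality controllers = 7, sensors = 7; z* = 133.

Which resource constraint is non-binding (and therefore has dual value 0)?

components

pick-and-place: 21/21 (binding)
packaging: 14/14 (binding)
components: 70/80 (slack 10)
By complementary slackness, a constraint with positive slack has shadow price 0 → components.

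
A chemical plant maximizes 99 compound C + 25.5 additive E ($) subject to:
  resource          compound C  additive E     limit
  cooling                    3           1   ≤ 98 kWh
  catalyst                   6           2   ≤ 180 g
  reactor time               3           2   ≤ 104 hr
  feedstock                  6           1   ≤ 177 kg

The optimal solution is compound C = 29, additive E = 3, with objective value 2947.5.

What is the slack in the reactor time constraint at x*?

reactor time used = 3·29 + 2·3 = 93; slack = 104 − 93 = 11.

11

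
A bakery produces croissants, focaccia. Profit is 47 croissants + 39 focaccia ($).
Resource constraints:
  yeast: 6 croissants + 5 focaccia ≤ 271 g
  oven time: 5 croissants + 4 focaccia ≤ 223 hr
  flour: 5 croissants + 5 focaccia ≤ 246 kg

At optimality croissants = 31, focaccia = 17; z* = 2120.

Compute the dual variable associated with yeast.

7

Binding: yeast and oven time. Non-binding: flour (6 unused).
By complementary slackness, y = 0 for the non-binding constraint.
The binding rows give the dual system: 6·y_yeast + 5·y_oven time = 47 and 5·y_yeast + 4·y_oven time = 39.
Solving: y_yeast = 7, y_oven time = 1.
Shadow price of yeast = 7.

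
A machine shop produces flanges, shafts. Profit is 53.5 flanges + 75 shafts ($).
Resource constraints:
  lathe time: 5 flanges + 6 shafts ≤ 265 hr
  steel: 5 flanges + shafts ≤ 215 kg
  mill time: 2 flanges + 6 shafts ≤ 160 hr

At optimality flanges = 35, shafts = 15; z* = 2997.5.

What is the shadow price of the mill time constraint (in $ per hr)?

3

Check each constraint at x*: lathe time 265/265 (tight); steel 190/215 (slack 25); mill time 160/160 (tight).
Slack constraints have shadow price 0 (complementary slackness).
From A_Bᵀ y = c: 5·y_lathe time + 2·y_mill time = 53.5; 6·y_lathe time + 6·y_mill time = 75.
This yields shadow prices y_lathe time = 9.5, y_mill time = 3.
Shadow price of mill time = 3.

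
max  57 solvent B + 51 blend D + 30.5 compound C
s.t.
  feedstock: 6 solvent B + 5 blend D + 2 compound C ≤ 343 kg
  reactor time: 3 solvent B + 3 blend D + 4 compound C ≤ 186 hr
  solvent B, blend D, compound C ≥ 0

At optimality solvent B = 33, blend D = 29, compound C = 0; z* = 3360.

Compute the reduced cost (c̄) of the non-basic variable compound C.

-9.5

Check each constraint at x*: feedstock 343/343 (tight); reactor time 186/186 (tight).
Dual feasibility on the basic columns requires 6·y_feedstock + 3·y_reactor time = 57, 5·y_feedstock + 3·y_reactor time = 51.
Solving: y_feedstock = 6, y_reactor time = 7.
Reduced cost of compound C: c₃ − yᵀa₃ = 30.5 − (6·2 + 7·4) = 30.5 − 40 = -9.5.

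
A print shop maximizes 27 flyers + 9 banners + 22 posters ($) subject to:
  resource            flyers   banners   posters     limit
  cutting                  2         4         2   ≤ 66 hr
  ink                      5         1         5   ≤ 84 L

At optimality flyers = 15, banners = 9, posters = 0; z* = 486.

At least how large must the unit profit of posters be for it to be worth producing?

At the optimum: cutting uses 66 of 66 (binding); ink uses 84 of 84 (binding).
Dual feasibility on the basic columns requires 2·y_cutting + 5·y_ink = 27, 4·y_cutting + 1·y_ink = 9.
Solving: y_cutting = 1, y_ink = 5.
posters enters the basis when its profit ≥ yᵀa₃ = 1·2 + 5·5 = 27.

27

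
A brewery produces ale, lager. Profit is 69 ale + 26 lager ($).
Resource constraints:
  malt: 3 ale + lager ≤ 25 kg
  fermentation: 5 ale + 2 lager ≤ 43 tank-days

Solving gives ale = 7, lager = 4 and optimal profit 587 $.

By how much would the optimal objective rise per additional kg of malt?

8

Both malt and fermentation are binding at x*.
Dual feasibility on the basic columns requires 3·y_malt + 5·y_fermentation = 69, 1·y_malt + 2·y_fermentation = 26.
This yields shadow prices y_malt = 8, y_fermentation = 9.
Shadow price of malt = 8.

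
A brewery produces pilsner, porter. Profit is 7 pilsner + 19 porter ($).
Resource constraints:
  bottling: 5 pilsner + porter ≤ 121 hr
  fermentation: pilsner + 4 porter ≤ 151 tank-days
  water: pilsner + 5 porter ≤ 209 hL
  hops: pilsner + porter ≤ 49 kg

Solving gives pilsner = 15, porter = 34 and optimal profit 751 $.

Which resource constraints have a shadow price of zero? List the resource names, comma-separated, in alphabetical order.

bottling, water

bottling: 109/121 (slack 12)
fermentation: 151/151 (binding)
water: 185/209 (slack 24)
hops: 49/49 (binding)
By complementary slackness, a constraint with positive slack has shadow price 0 → bottling, water.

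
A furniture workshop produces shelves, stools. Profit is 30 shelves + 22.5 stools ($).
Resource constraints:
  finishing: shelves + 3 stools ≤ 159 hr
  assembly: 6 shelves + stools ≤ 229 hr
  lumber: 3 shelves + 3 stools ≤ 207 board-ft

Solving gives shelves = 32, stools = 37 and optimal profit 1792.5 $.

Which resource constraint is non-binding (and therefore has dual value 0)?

finishing

finishing: 143/159 (slack 16)
assembly: 229/229 (binding)
lumber: 207/207 (binding)
By complementary slackness, a constraint with positive slack has shadow price 0 → finishing.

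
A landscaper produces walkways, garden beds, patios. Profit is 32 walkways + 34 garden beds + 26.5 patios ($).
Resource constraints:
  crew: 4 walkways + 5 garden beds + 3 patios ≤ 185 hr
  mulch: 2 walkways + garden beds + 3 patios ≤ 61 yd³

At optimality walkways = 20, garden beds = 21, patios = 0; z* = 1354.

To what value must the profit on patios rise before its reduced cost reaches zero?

At the optimum: crew uses 185 of 185 (binding); mulch uses 61 of 61 (binding).
From A_Bᵀ y = c: 4·y_crew + 2·y_mulch = 32; 5·y_crew + 1·y_mulch = 34.
→ y_crew = 6 and y_mulch = 4.
patios enters the basis when its profit ≥ yᵀa₃ = 6·3 + 4·3 = 30.

30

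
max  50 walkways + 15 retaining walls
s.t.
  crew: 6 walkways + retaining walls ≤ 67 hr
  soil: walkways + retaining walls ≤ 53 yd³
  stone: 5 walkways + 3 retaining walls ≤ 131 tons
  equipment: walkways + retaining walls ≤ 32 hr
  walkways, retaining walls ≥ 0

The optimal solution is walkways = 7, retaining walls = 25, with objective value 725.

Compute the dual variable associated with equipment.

8

At the optimum: crew uses 67 of 67 (binding); soil uses 32 of 53 (slack = 21); stone uses 110 of 131 (slack = 21); equipment uses 32 of 32 (binding).
Since soil, stone are not tight, their duals are 0.
The binding rows give the dual system: 6·y_crew + 1·y_equipment = 50 and 1·y_crew + 1·y_equipment = 15.
This yields shadow prices y_crew = 7, y_equipment = 8.
Shadow price of equipment = 8.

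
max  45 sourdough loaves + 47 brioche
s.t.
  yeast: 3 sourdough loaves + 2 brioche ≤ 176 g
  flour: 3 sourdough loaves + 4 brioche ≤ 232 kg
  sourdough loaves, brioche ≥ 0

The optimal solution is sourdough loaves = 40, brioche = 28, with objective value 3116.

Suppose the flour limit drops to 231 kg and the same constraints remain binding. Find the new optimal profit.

Both yeast and flour are binding at x*.
The binding rows give the dual system: 3·y_yeast + 3·y_flour = 45 and 2·y_yeast + 4·y_flour = 47.
→ y_yeast = 6.5 and y_flour = 8.5.
Δz = y_flour·Δb = 8.5 × (-1) = -8.5, so new z* = 3116 − 8.5 = 3107.5.

3107.5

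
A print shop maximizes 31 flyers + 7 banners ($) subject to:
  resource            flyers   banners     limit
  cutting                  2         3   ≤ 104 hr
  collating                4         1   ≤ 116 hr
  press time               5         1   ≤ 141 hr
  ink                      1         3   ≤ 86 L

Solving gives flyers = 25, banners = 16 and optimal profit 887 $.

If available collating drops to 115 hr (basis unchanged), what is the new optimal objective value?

883

Check each constraint at x*: cutting 98/104 (slack 6); collating 116/116 (tight); press time 141/141 (tight); ink 73/86 (slack 13).
Slack constraints have shadow price 0 (complementary slackness).
From A_Bᵀ y = c: 4·y_collating + 5·y_press time = 31; 1·y_collating + 1·y_press time = 7.
→ y_collating = 4 and y_press time = 3.
Δz = y_collating·Δb = 4 × (-1) = -4, so new z* = 887 − 4 = 883.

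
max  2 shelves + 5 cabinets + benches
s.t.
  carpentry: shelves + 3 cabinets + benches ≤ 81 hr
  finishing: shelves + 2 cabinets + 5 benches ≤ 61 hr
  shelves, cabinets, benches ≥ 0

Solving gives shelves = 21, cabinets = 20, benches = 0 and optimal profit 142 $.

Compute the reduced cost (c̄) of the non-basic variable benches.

Check each constraint at x*: carpentry 81/81 (tight); finishing 61/61 (tight).
From A_Bᵀ y = c: 1·y_carpentry + 1·y_finishing = 2; 3·y_carpentry + 2·y_finishing = 5.
This yields shadow prices y_carpentry = 1, y_finishing = 1.
Reduced cost of benches: c₃ − yᵀa₃ = 1 − (1·1 + 1·5) = 1 − 6 = -5.

-5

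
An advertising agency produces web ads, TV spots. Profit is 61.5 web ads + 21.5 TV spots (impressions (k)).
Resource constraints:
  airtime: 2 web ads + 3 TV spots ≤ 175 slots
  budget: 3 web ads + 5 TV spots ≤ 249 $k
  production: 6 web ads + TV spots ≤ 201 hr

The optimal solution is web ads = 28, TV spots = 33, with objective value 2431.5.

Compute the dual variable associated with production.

Binding: budget and production. Non-binding: airtime (20 unused).
Since airtime is not tight, its dual is 0.
From A_Bᵀ y = c: 3·y_budget + 6·y_production = 61.5; 5·y_budget + 1·y_production = 21.5.
Solving: y_budget = 2.5, y_production = 9.
Shadow price of production = 9.

9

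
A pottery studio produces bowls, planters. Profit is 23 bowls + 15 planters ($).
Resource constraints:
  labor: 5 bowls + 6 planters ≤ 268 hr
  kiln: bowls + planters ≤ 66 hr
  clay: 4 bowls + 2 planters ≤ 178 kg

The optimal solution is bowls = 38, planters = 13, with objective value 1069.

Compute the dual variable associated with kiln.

0

Check each constraint at x*: labor 268/268 (tight); kiln 51/66 (slack 15); clay 178/178 (tight).
By complementary slackness, y = 0 for the non-binding constraint.
The binding rows give the dual system: 5·y_labor + 4·y_clay = 23 and 6·y_labor + 2·y_clay = 15.
Solving: y_labor = 1, y_clay = 4.5.
Shadow price of kiln = 0.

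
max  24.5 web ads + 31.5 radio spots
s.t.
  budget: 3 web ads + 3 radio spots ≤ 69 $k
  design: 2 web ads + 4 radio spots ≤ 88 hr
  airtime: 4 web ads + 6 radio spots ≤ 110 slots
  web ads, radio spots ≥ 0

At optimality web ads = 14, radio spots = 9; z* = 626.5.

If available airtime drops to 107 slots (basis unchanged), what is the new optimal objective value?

616

At the optimum: budget uses 69 of 69 (binding); design uses 64 of 88 (slack = 24); airtime uses 110 of 110 (binding).
Since design is not tight, its dual is 0.
From A_Bᵀ y = c: 3·y_budget + 4·y_airtime = 24.5; 3·y_budget + 6·y_airtime = 31.5.
This yields shadow prices y_budget = 3.5, y_airtime = 3.5.
Δz = y_airtime·Δb = 3.5 × (-3) = -10.5, so new z* = 626.5 − 10.5 = 616.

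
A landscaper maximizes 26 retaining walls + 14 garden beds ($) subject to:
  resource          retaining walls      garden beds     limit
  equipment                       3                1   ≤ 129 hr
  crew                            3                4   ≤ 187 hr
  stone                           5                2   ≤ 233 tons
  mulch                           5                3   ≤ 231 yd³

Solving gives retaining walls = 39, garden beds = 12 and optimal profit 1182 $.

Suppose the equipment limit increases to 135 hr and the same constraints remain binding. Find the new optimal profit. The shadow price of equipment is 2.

Δb = 6, so new z* = 1182 + (2)·(6) = 1182 + 12 = 1194.

1194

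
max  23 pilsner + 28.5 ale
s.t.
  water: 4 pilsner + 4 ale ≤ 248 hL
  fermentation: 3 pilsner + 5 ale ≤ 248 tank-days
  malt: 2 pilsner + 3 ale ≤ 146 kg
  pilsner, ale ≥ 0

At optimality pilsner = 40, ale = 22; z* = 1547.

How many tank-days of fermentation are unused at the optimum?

fermentation used = 3·40 + 5·22 = 230; slack = 248 − 230 = 18.

18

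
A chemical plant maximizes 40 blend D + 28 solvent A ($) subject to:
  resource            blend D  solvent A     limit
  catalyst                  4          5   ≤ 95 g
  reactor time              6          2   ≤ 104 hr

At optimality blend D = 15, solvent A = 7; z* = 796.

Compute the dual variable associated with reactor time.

4

Check each constraint at x*: catalyst 95/95 (tight); reactor time 104/104 (tight).
Dual feasibility on the basic columns requires 4·y_catalyst + 6·y_reactor time = 40, 5·y_catalyst + 2·y_reactor time = 28.
→ y_catalyst = 4 and y_reactor time = 4.
Shadow price of reactor time = 4.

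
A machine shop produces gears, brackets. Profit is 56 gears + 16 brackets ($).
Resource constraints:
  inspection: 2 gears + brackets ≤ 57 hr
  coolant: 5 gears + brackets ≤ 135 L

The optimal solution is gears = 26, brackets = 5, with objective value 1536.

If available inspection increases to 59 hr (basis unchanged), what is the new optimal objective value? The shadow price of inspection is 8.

1552

Δb = 2, so new z* = 1536 + (8)·(2) = 1536 + 16 = 1552.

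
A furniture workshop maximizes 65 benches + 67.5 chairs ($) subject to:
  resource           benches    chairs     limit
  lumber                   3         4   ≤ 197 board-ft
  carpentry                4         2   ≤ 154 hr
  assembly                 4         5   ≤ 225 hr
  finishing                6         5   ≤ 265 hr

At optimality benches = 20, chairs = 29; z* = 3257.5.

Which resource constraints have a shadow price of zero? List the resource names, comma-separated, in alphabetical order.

lumber: 176/197 (slack 21)
carpentry: 138/154 (slack 16)
assembly: 225/225 (binding)
finishing: 265/265 (binding)
By complementary slackness, a constraint with positive slack has shadow price 0 → carpentry, lumber.

carpentry, lumber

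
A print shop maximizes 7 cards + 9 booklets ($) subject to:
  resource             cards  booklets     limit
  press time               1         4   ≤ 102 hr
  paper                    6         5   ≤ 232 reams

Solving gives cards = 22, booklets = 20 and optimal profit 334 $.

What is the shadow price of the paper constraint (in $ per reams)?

At the optimum: press time uses 102 of 102 (binding); paper uses 232 of 232 (binding).
From A_Bᵀ y = c: 1·y_press time + 6·y_paper = 7; 4·y_press time + 5·y_paper = 9.
This yields shadow prices y_press time = 1, y_paper = 1.
Shadow price of paper = 1.

1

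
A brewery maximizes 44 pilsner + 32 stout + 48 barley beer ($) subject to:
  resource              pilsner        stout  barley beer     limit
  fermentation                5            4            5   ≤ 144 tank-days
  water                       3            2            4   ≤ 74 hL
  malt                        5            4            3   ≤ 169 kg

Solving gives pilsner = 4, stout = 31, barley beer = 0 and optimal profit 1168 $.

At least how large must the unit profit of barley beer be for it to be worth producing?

At the optimum: fermentation uses 144 of 144 (binding); water uses 74 of 74 (binding); malt uses 144 of 169 (slack = 25).
Slack constraints have shadow price 0 (complementary slackness).
Dual feasibility on the basic columns requires 5·y_fermentation + 3·y_water = 44, 4·y_fermentation + 2·y_water = 32.
→ y_fermentation = 4 and y_water = 8.
barley beer enters the basis when its profit ≥ yᵀa₃ = 4·5 + 8·4 = 52.

52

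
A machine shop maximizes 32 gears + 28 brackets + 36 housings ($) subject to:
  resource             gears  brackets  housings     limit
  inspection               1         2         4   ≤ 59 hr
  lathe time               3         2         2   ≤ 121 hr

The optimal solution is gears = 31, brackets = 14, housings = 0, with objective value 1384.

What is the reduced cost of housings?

Check each constraint at x*: inspection 59/59 (tight); lathe time 121/121 (tight).
From A_Bᵀ y = c: 1·y_inspection + 3·y_lathe time = 32; 2·y_inspection + 2·y_lathe time = 28.
This yields shadow prices y_inspection = 5, y_lathe time = 9.
Reduced cost of housings: c₃ − yᵀa₃ = 36 − (5·4 + 9·2) = 36 − 38 = -2.

-2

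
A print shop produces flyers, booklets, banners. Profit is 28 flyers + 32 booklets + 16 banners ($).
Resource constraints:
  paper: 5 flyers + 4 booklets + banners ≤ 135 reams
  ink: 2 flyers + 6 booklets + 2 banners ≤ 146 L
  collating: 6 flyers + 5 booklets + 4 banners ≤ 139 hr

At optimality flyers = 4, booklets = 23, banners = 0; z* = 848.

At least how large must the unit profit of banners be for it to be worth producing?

20

Check each constraint at x*: paper 112/135 (slack 23); ink 146/146 (tight); collating 139/139 (tight).
Slack constraints have shadow price 0 (complementary slackness).
The binding rows give the dual system: 2·y_ink + 6·y_collating = 28 and 6·y_ink + 5·y_collating = 32.
→ y_ink = 2 and y_collating = 4.
banners enters the basis when its profit ≥ yᵀa₃ = 2·2 + 4·4 = 20.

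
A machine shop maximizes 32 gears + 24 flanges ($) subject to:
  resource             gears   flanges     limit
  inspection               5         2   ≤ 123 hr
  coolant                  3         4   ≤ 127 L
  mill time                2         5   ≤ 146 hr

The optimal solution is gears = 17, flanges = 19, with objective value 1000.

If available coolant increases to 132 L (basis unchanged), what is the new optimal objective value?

At the optimum: inspection uses 123 of 123 (binding); coolant uses 127 of 127 (binding); mill time uses 129 of 146 (slack = 17).
Since mill time is not tight, its dual is 0.
The binding rows give the dual system: 5·y_inspection + 3·y_coolant = 32 and 2·y_inspection + 4·y_coolant = 24.
This yields shadow prices y_inspection = 4, y_coolant = 4.
Δz = y_coolant·Δb = 4 × (5) = 20, so new z* = 1000 + 20 = 1020.

1020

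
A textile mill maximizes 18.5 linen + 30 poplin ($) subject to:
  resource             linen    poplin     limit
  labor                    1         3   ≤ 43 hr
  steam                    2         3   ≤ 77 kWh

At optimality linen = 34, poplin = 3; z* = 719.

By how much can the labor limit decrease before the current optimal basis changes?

Binding constraints: labor, steam. The basis is B = [[1,3],[2,3]] with det -3.
Per unit decrease in labor, x* moves by d = (1, -0.6667).
The basis stays optimal until poplin reaches 0; allowable decrease = 4.5 hr.

4.5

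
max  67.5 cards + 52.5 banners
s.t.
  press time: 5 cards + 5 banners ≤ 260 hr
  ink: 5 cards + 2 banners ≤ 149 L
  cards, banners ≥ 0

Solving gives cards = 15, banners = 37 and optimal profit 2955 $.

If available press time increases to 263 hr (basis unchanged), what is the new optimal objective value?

2980.5

Check each constraint at x*: press time 260/260 (tight); ink 149/149 (tight).
The binding rows give the dual system: 5·y_press time + 5·y_ink = 67.5 and 5·y_press time + 2·y_ink = 52.5.
This yields shadow prices y_press time = 8.5, y_ink = 5.
Δz = y_press time·Δb = 8.5 × (3) = 25.5, so new z* = 2955 + 25.5 = 2980.5.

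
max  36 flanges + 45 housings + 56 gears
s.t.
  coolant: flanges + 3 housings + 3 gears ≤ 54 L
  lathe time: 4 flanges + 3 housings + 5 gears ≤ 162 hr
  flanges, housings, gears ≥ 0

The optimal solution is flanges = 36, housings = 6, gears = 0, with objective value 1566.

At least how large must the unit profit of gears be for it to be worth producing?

At the optimum: coolant uses 54 of 54 (binding); lathe time uses 162 of 162 (binding).
Dual feasibility on the basic columns requires 1·y_coolant + 4·y_lathe time = 36, 3·y_coolant + 3·y_lathe time = 45.
→ y_coolant = 8 and y_lathe time = 7.
gears enters the basis when its profit ≥ yᵀa₃ = 8·3 + 7·5 = 59.

59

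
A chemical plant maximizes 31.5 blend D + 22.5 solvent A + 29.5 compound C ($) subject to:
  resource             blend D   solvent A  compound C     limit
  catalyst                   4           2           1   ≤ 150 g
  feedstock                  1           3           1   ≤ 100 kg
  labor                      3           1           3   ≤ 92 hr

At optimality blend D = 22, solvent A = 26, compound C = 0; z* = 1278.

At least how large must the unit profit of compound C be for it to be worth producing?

At the optimum: catalyst uses 140 of 150 (slack = 10); feedstock uses 100 of 100 (binding); labor uses 92 of 92 (binding).
Slack constraints have shadow price 0 (complementary slackness).
Dual feasibility on the basic columns requires 1·y_feedstock + 3·y_labor = 31.5, 3·y_feedstock + 1·y_labor = 22.5.
This yields shadow prices y_feedstock = 4.5, y_labor = 9.
compound C enters the basis when its profit ≥ yᵀa₃ = 4.5·1 + 9·3 = 31.5.

31.5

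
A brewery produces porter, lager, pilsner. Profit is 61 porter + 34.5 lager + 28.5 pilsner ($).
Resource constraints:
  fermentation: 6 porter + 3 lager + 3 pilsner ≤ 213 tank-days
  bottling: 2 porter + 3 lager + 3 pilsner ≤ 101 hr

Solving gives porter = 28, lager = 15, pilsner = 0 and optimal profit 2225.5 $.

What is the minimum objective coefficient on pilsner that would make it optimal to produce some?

34.5

Both fermentation and bottling are binding at x*.
Dual feasibility on the basic columns requires 6·y_fermentation + 2·y_bottling = 61, 3·y_fermentation + 3·y_bottling = 34.5.
Solving: y_fermentation = 9.5, y_bottling = 2.
pilsner enters the basis when its profit ≥ yᵀa₃ = 9.5·3 + 2·3 = 34.5.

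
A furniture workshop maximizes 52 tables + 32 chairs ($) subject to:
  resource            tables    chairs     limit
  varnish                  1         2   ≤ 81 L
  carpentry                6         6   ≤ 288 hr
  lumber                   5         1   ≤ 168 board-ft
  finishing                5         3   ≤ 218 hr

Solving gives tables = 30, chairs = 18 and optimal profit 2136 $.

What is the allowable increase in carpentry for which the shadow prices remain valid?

Binding constraints: carpentry, lumber. The basis is B = [[6,6],[5,1]] with det -24.
Per unit increase in carpentry, x* moves by d = (-0.0417, 0.2083).
The basis stays optimal until finishing becomes binding; allowable increase = 33.6 hr.

33.6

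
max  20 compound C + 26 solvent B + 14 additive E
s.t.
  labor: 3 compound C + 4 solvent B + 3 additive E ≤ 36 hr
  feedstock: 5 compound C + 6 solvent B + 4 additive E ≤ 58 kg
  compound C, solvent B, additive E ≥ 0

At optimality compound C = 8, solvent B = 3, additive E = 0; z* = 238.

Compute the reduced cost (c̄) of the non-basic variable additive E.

-5

Both labor and feedstock are binding at x*.
The binding rows give the dual system: 3·y_labor + 5·y_feedstock = 20 and 4·y_labor + 6·y_feedstock = 26.
This yields shadow prices y_labor = 5, y_feedstock = 1.
Reduced cost of additive E: c₃ − yᵀa₃ = 14 − (5·3 + 1·4) = 14 − 19 = -5.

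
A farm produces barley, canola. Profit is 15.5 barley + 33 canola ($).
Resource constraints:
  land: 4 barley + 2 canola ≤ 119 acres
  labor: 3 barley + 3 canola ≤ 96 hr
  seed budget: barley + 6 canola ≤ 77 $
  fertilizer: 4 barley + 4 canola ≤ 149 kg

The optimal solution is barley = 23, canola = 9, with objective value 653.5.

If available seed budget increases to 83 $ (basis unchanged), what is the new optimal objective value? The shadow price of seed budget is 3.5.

674.5

Δb = 6, so new z* = 653.5 + (3.5)·(6) = 653.5 + 21 = 674.5.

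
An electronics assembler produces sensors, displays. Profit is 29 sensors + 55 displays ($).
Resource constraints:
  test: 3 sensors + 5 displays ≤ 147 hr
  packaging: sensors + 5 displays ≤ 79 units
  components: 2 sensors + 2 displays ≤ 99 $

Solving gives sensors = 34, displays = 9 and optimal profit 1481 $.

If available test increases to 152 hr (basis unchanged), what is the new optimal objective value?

Binding: test and packaging. Non-binding: components (13 unused).
By complementary slackness, y = 0 for the non-binding constraint.
Dual feasibility on the basic columns requires 3·y_test + 1·y_packaging = 29, 5·y_test + 5·y_packaging = 55.
→ y_test = 9 and y_packaging = 2.
Δz = y_test·Δb = 9 × (5) = 45, so new z* = 1481 + 45 = 1526.

1526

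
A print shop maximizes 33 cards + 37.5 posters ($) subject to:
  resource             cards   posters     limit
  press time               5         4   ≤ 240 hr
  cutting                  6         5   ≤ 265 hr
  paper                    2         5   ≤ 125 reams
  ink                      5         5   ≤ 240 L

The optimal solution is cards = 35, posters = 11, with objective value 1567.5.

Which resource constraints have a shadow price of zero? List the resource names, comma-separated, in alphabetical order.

ink, press time

press time: 219/240 (slack 21)
cutting: 265/265 (binding)
paper: 125/125 (binding)
ink: 230/240 (slack 10)
By complementary slackness, a constraint with positive slack has shadow price 0 → ink, press time.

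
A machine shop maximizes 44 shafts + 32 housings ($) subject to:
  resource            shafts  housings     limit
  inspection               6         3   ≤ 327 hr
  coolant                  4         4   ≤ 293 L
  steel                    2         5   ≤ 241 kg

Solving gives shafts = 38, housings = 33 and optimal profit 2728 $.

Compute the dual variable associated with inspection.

Check each constraint at x*: inspection 327/327 (tight); coolant 284/293 (slack 9); steel 241/241 (tight).
By complementary slackness, y = 0 for the non-binding constraint.
From A_Bᵀ y = c: 6·y_inspection + 2·y_steel = 44; 3·y_inspection + 5·y_steel = 32.
This yields shadow prices y_inspection = 6.5, y_steel = 2.5.
Shadow price of inspection = 6.5.

6.5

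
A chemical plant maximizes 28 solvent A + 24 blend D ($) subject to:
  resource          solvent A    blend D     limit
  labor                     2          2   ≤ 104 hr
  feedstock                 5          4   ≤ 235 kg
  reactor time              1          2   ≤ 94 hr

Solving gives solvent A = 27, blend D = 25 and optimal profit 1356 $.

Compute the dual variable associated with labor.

4

Check each constraint at x*: labor 104/104 (tight); feedstock 235/235 (tight); reactor time 77/94 (slack 17).
Slack constraints have shadow price 0 (complementary slackness).
Dual feasibility on the basic columns requires 2·y_labor + 5·y_feedstock = 28, 2·y_labor + 4·y_feedstock = 24.
This yields shadow prices y_labor = 4, y_feedstock = 4.
Shadow price of labor = 4.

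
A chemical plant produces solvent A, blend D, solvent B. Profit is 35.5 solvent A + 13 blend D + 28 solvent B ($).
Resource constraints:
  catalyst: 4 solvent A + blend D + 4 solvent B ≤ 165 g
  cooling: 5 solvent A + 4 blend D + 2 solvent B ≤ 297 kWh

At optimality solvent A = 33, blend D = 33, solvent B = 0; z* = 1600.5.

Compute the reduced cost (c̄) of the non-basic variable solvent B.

-3

Check each constraint at x*: catalyst 165/165 (tight); cooling 297/297 (tight).
From A_Bᵀ y = c: 4·y_catalyst + 5·y_cooling = 35.5; 1·y_catalyst + 4·y_cooling = 13.
This yields shadow prices y_catalyst = 7, y_cooling = 1.5.
Reduced cost of solvent B: c₃ − yᵀa₃ = 28 − (7·4 + 1.5·2) = 28 − 31 = -3.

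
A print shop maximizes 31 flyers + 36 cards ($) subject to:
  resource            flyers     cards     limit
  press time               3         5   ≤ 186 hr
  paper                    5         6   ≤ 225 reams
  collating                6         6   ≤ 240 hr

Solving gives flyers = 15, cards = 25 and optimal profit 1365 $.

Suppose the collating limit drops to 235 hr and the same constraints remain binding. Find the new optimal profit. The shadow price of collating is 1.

Δb = -5, so new z* = 1365 + (1)·(-5) = 1365 − 5 = 1360.

1360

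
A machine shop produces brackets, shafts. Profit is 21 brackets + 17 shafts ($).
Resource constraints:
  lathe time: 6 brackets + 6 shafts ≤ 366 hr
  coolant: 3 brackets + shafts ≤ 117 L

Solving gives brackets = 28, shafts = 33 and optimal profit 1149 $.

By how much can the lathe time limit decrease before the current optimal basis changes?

132

Binding constraints: lathe time, coolant. The basis is B = [[6,6],[3,1]] with det -12.
Per unit decrease in lathe time, x* moves by d = (0.0833, -0.25).
The basis stays optimal until shafts reaches 0; allowable decrease = 132 hr.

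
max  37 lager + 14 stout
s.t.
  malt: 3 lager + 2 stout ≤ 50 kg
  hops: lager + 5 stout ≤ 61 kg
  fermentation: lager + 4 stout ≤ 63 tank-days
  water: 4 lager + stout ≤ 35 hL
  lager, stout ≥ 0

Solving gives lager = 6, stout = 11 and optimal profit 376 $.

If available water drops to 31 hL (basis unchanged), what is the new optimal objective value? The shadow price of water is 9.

340

Δb = -4, so new z* = 376 + (9)·(-4) = 376 − 36 = 340.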